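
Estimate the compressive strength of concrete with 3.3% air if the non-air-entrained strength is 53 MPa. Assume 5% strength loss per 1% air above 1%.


Strength loss = (3.3 - 1) * 5 = 11.5%
f'c = 53 * (1 - 11.5/100)
= 46.91 MPa

46.91


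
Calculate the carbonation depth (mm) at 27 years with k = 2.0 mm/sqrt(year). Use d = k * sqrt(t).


depth = k * sqrt(t)
= 2.0 * sqrt(27)
= 10.39 mm

10.39


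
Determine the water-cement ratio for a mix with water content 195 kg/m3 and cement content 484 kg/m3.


w/c = water / cement
w/c = 195 / 484 = 0.403

0.403


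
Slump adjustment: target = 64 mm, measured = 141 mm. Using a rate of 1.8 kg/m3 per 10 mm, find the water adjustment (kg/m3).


Difference = 64 - 141 = -77 mm
Water adjustment = -77 * 1.8 / 10 = -13.9 kg/m3

-13.9


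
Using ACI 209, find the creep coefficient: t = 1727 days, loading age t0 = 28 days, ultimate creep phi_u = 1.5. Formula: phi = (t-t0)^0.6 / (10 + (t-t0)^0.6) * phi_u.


dt = 1727 - 28 = 1699
phi = 1699^0.6 / (10 + 1699^0.6) * 1.5
= 1.345

1.345


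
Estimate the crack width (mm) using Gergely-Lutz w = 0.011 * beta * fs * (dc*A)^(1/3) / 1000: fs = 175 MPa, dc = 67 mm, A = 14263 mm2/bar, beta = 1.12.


w = 0.011 * beta * fs * (dc * A)^(1/3) / 1000
= 0.011 * 1.12 * 175 * (67 * 14263)^(1/3) / 1000
= 0.212 mm

0.212


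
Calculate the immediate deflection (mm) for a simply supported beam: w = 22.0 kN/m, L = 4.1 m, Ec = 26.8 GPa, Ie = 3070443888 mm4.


Convert: L = 4.1 m = 4100 mm, Ec = 26.8 GPa = 26800 MPa
delta = 5 * 22.0 * 4100^4 / (384 * 26800 * 3070443888)
= 0.98 mm

0.98


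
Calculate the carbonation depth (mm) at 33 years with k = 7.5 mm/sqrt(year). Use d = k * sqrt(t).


depth = k * sqrt(t)
= 7.5 * sqrt(33)
= 43.08 mm

43.08


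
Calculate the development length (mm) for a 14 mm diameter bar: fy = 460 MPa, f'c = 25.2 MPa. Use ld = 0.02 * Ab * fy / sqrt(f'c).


Ab = pi * 14^2 / 4 = 153.938 mm2
ld = 0.02 * 153.938 * 460 / sqrt(25.2)
= 282.1 mm

282.1


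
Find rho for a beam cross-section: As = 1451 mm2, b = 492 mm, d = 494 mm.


rho = As / (b * d)
= 1451 / (492 * 494)
= 0.006

0.006


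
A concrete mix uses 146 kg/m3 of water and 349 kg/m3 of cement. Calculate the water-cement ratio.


w/c = water / cement
w/c = 146 / 349 = 0.418

0.418


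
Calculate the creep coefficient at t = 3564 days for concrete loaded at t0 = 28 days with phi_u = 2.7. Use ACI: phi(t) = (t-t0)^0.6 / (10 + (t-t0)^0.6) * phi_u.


dt = 3564 - 28 = 3536
phi = 3536^0.6 / (10 + 3536^0.6) * 2.7
= 2.513

2.513


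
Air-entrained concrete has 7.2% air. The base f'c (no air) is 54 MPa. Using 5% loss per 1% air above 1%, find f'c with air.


Strength loss = (7.2 - 1) * 5 = 31.0%
f'c = 54 * (1 - 31.0/100)
= 37.26 MPa

37.26


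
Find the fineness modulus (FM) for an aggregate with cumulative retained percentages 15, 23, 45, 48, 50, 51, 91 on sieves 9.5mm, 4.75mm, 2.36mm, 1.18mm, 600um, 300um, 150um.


FM = sum(cumulative % retained) / 100
= 323 / 100
= 3.23

3.23


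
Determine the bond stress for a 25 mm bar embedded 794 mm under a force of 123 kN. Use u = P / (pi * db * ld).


u = P / (pi * db * ld)
= 123 * 1000 / (pi * 25 * 794)
= 1.972 MPa

1.972


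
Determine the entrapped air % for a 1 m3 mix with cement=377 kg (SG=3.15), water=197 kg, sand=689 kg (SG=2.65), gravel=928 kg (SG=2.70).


Vol cement = 377 / (3.15 * 1000) = 0.119683 m3
Vol water = 197 / 1000 = 0.197 m3
Vol sand = 689 / (2.65 * 1000) = 0.26 m3
Vol gravel = 928 / (2.70 * 1000) = 0.343704 m3
Total solid + water volume = 0.920386 m3
Air = (1 - 0.920386) * 100 = 7.96%

7.96


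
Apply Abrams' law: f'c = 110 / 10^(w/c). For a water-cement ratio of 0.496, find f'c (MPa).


f'c = 110 / 10^0.496
= 110 / 3.133
= 35.11 MPa

35.11


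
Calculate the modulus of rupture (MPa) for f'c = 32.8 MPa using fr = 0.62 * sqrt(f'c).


fr = 0.62 * sqrt(32.8)
= 3.551 MPa

3.551


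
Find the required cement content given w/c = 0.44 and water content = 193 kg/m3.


Cement = water / (w/c)
= 193 / 0.44
= 438.6 kg/m3

438.6


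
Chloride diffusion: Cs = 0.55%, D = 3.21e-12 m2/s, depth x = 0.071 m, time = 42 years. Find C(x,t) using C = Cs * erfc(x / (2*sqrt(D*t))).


t_seconds = 42 * 365.25 * 24 * 3600 = 1325419200.0 s
arg = 0.071 / (2 * sqrt(3.21e-12 * 1325419200.0))
= 0.5443
erfc(0.5443) = 0.4415
C = 0.55 * 0.4415 = 0.2428%

0.2428


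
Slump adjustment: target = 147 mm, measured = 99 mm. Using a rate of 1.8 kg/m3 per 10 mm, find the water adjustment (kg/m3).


Difference = 147 - 99 = 48 mm
Water adjustment = 48 * 1.8 / 10 = 8.6 kg/m3

8.6


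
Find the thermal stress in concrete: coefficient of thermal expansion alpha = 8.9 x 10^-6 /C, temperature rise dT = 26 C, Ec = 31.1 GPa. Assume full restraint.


sigma = alpha * dT * Ec
= 8.9e-6 * 26 * 31.1 * 1000
= 7.197 MPa

7.197


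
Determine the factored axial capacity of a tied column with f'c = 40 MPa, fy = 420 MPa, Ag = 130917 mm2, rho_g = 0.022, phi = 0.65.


Ast = rho * Ag = 0.022 * 130917 = 2880.174 mm2
phi*Pn = 0.65 * 0.80 * (0.85 * 40 * (130917 - 2880.174) + 420 * 2880.174) / 1000
= 2892.72 kN

2892.72


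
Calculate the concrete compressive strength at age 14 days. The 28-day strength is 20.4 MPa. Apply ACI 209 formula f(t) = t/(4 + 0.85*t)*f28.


f(14) = 14 / (4 + 0.85 * 14) * 20.4
= 14 / 15.9 * 20.4
= 17.96 MPa

17.96


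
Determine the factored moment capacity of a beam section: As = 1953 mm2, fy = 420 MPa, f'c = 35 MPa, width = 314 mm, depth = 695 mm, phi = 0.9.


a = As * fy / (0.85 * f'c * b)
= 1953 * 420 / (0.85 * 35 * 314)
= 87.8082 mm
Mn = As * fy * (d - a/2) / 10^6
= 534.0679 kN-m
phi*Mn = 0.9 * 534.0679 = 480.66 kN-m

480.66


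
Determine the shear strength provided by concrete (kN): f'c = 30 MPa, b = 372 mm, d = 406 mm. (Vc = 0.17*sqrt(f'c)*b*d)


Vc = 0.17 * sqrt(30) * 372 * 406 / 1000
= 140.63 kN

140.63


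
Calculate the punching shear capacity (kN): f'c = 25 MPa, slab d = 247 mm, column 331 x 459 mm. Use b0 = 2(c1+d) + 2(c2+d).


b0 = 2*(331 + 247) + 2*(459 + 247) = 2568 mm
Vc = 0.33 * sqrt(25) * 2568 * 247 / 1000
= 1046.59 kN

1046.59


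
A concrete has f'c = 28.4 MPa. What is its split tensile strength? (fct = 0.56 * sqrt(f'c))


fct = 0.56 * sqrt(28.4)
= 0.56 * 5.329
= 2.984 MPa

2.984


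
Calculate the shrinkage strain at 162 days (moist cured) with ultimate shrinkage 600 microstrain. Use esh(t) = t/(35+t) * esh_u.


esh(162) = 162 / (35 + 162) * 600
= 162 / 197 * 600
= 493.4 microstrain

493.4


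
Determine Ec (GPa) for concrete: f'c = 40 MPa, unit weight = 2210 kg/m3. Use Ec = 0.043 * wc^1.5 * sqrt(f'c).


Ec = 0.043 * 2210^1.5 * sqrt(40) / 1000
= 28.25 GPa

28.25


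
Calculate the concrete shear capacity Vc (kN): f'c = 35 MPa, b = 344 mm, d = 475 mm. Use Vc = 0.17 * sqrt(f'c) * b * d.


Vc = 0.17 * sqrt(35) * 344 * 475 / 1000
= 164.34 kN

164.34


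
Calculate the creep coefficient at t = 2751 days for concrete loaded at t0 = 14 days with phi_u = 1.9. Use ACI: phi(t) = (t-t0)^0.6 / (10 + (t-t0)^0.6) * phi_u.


dt = 2751 - 14 = 2737
phi = 2737^0.6 / (10 + 2737^0.6) * 1.9
= 1.749

1.749


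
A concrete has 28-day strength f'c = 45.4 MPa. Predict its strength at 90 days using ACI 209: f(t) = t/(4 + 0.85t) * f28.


f(90) = 90 / (4 + 0.85 * 90) * 45.4
= 90 / 80.5 * 45.4
= 50.76 MPa

50.76


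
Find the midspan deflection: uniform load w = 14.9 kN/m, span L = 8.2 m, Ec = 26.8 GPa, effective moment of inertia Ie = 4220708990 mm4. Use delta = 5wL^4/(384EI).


Convert: L = 8.2 m = 8200 mm, Ec = 26.8 GPa = 26800 MPa
delta = 5 * 14.9 * 8200^4 / (384 * 26800 * 4220708990)
= 7.75 mm

7.75


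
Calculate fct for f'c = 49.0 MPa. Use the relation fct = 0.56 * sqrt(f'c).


fct = 0.56 * sqrt(49.0)
= 0.56 * 7.0
= 3.92 MPa

3.92


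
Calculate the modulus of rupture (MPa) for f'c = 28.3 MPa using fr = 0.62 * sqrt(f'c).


fr = 0.62 * sqrt(28.3)
= 3.298 MPa

3.298


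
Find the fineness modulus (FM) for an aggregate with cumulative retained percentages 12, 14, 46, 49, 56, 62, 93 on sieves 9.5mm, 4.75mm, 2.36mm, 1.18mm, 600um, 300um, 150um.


FM = sum(cumulative % retained) / 100
= 332 / 100
= 3.32

3.32


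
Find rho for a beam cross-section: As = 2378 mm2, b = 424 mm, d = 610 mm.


rho = As / (b * d)
= 2378 / (424 * 610)
= 0.0092

0.0092


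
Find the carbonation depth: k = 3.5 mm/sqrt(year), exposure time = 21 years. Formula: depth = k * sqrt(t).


depth = k * sqrt(t)
= 3.5 * sqrt(21)
= 16.04 mm

16.04


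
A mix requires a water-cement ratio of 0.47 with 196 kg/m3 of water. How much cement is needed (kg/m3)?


Cement = water / (w/c)
= 196 / 0.47
= 417.0 kg/m3

417.0


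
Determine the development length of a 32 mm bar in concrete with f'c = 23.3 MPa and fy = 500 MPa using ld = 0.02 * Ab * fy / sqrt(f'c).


Ab = pi * 32^2 / 4 = 804.248 mm2
ld = 0.02 * 804.248 * 500 / sqrt(23.3)
= 1666.1 mm

1666.1


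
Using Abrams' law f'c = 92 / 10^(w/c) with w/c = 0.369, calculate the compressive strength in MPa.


f'c = 92 / 10^0.369
= 92 / 2.339
= 39.34 MPa

39.34


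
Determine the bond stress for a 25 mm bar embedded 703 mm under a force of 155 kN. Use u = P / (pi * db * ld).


u = P / (pi * db * ld)
= 155 * 1000 / (pi * 25 * 703)
= 2.807 MPa

2.807


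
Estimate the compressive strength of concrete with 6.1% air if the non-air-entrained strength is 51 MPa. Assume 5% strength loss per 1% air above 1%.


Strength loss = (6.1 - 1) * 5 = 25.5%
f'c = 51 * (1 - 25.5/100)
= 37.99 MPa

37.99


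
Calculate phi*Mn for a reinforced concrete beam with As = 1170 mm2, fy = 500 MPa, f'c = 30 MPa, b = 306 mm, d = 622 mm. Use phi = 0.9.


a = As * fy / (0.85 * f'c * b)
= 1170 * 500 / (0.85 * 30 * 306)
= 74.9712 mm
Mn = As * fy * (d - a/2) / 10^6
= 341.9409 kN-m
phi*Mn = 0.9 * 341.9409 = 307.75 kN-m

307.75


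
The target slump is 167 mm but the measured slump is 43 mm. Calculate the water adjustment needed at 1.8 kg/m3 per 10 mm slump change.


Difference = 167 - 43 = 124 mm
Water adjustment = 124 * 1.8 / 10 = 22.3 kg/m3

22.3


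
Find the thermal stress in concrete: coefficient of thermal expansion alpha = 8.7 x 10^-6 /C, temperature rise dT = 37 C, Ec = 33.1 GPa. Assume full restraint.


sigma = alpha * dT * Ec
= 8.7e-6 * 37 * 33.1 * 1000
= 10.655 MPa

10.655


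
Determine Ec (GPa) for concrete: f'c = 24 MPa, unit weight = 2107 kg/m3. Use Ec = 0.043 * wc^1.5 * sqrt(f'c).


Ec = 0.043 * 2107^1.5 * sqrt(24) / 1000
= 20.37 GPa

20.37


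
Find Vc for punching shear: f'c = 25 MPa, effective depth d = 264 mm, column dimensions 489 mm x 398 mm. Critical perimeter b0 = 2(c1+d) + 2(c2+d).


b0 = 2*(489 + 264) + 2*(398 + 264) = 2830 mm
Vc = 0.33 * sqrt(25) * 2830 * 264 / 1000
= 1232.75 kN

1232.75


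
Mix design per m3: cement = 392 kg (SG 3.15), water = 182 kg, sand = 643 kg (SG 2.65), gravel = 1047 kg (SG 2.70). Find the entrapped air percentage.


Vol cement = 392 / (3.15 * 1000) = 0.124444 m3
Vol water = 182 / 1000 = 0.182 m3
Vol sand = 643 / (2.65 * 1000) = 0.242642 m3
Vol gravel = 1047 / (2.70 * 1000) = 0.387778 m3
Total solid + water volume = 0.936864 m3
Air = (1 - 0.936864) * 100 = 6.31%

6.31


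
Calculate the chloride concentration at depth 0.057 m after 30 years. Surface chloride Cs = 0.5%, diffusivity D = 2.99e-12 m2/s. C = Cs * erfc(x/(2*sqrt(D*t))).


t_seconds = 30 * 365.25 * 24 * 3600 = 946728000.0 s
arg = 0.057 / (2 * sqrt(2.99e-12 * 946728000.0))
= 0.5357
erfc(0.5357) = 0.4487
C = 0.5 * 0.4487 = 0.2244%

0.2244


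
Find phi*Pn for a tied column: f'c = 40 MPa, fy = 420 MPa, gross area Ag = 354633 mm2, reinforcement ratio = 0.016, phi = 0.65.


Ast = rho * Ag = 0.016 * 354633 = 5674.128 mm2
phi*Pn = 0.65 * 0.80 * (0.85 * 40 * (354633 - 5674.128) + 420 * 5674.128) / 1000
= 7408.82 kN

7408.82


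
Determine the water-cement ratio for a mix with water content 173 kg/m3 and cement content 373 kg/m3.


w/c = water / cement
w/c = 173 / 373 = 0.464

0.464


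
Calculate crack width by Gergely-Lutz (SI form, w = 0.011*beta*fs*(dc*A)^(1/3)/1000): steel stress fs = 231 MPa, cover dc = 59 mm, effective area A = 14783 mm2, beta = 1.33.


w = 0.011 * beta * fs * (dc * A)^(1/3) / 1000
= 0.011 * 1.33 * 231 * (59 * 14783)^(1/3) / 1000
= 0.323 mm

0.323


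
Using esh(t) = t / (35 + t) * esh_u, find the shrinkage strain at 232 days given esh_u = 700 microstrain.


esh(232) = 232 / (35 + 232) * 700
= 232 / 267 * 700
= 608.2 microstrain

608.2


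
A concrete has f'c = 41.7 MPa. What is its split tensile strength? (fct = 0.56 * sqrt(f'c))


fct = 0.56 * sqrt(41.7)
= 0.56 * 6.458
= 3.616 MPa

3.616


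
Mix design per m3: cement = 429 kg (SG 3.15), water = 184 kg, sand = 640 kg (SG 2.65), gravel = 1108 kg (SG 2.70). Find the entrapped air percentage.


Vol cement = 429 / (3.15 * 1000) = 0.13619 m3
Vol water = 184 / 1000 = 0.184 m3
Vol sand = 640 / (2.65 * 1000) = 0.241509 m3
Vol gravel = 1108 / (2.70 * 1000) = 0.41037 m3
Total solid + water volume = 0.97207 m3
Air = (1 - 0.97207) * 100 = 2.79%

2.79


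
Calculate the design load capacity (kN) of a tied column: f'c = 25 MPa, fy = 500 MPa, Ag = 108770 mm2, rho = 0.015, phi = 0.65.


Ast = rho * Ag = 0.015 * 108770 = 1631.55 mm2
phi*Pn = 0.65 * 0.80 * (0.85 * 25 * (108770 - 1631.55) + 500 * 1631.55) / 1000
= 1608.08 kN

1608.08


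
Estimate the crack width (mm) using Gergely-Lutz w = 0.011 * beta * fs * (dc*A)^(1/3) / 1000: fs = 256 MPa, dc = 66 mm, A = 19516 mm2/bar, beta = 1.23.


w = 0.011 * beta * fs * (dc * A)^(1/3) / 1000
= 0.011 * 1.23 * 256 * (66 * 19516)^(1/3) / 1000
= 0.377 mm

0.377


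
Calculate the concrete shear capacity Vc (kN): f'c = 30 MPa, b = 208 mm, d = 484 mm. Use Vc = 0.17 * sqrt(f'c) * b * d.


Vc = 0.17 * sqrt(30) * 208 * 484 / 1000
= 93.74 kN

93.74


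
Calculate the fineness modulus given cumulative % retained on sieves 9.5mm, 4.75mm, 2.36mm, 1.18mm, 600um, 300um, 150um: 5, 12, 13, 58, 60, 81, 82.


FM = sum(cumulative % retained) / 100
= 311 / 100
= 3.11

3.11


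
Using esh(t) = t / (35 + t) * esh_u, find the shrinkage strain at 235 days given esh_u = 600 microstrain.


esh(235) = 235 / (35 + 235) * 600
= 235 / 270 * 600
= 522.2 microstrain

522.2


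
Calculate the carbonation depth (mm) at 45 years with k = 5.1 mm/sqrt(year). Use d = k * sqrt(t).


depth = k * sqrt(t)
= 5.1 * sqrt(45)
= 34.21 mm

34.21


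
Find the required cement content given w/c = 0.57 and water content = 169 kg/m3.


Cement = water / (w/c)
= 169 / 0.57
= 296.5 kg/m3

296.5


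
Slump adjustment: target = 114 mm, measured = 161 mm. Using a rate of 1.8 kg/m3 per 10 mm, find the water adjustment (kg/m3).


Difference = 114 - 161 = -47 mm
Water adjustment = -47 * 1.8 / 10 = -8.5 kg/m3

-8.5


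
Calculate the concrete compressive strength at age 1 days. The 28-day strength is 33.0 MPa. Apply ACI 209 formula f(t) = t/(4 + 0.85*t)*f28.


f(1) = 1 / (4 + 0.85 * 1) * 33.0
= 1 / 4.85 * 33.0
= 6.8 MPa

6.8


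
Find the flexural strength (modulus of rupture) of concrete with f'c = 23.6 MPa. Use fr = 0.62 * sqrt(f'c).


fr = 0.62 * sqrt(23.6)
= 3.012 MPa

3.012


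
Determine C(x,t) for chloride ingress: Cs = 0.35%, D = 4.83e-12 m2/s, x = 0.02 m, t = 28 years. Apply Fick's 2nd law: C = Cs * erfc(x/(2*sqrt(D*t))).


t_seconds = 28 * 365.25 * 24 * 3600 = 883612800.0 s
arg = 0.02 / (2 * sqrt(4.83e-12 * 883612800.0))
= 0.1531
erfc(0.1531) = 0.8286
C = 0.35 * 0.8286 = 0.29%

0.29


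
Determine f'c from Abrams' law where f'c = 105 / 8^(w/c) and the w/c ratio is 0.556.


f'c = 105 / 8^0.556
= 105 / 3.178
= 33.04 MPa

33.04


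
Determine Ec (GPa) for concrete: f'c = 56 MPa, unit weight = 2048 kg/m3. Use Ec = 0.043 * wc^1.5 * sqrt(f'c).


Ec = 0.043 * 2048^1.5 * sqrt(56) / 1000
= 29.82 GPa

29.82


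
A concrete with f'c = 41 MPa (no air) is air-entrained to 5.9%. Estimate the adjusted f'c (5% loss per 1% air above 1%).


Strength loss = (5.9 - 1) * 5 = 24.5%
f'c = 41 * (1 - 24.5/100)
= 30.96 MPa

30.96


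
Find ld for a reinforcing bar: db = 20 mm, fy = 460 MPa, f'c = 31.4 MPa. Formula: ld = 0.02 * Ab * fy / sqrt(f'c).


Ab = pi * 20^2 / 4 = 314.159 mm2
ld = 0.02 * 314.159 * 460 / sqrt(31.4)
= 515.8 mm

515.8


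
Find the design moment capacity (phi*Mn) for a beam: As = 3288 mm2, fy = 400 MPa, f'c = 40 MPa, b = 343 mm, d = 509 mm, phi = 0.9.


a = As * fy / (0.85 * f'c * b)
= 3288 * 400 / (0.85 * 40 * 343)
= 112.7765 mm
Mn = As * fy * (d - a/2) / 10^6
= 595.2749 kN-m
phi*Mn = 0.9 * 595.2749 = 535.75 kN-m

535.75


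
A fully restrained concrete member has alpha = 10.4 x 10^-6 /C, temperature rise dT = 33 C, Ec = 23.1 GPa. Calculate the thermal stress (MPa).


sigma = alpha * dT * Ec
= 10.4e-6 * 33 * 23.1 * 1000
= 7.928 MPa

7.928


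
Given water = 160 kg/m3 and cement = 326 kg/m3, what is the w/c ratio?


w/c = water / cement
w/c = 160 / 326 = 0.491

0.491


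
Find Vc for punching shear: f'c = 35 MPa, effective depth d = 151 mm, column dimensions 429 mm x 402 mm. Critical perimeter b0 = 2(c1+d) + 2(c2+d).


b0 = 2*(429 + 151) + 2*(402 + 151) = 2266 mm
Vc = 0.33 * sqrt(35) * 2266 * 151 / 1000
= 668.01 kN

668.01


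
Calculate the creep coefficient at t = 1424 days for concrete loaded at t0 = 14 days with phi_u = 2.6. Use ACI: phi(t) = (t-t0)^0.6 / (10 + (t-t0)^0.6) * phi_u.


dt = 1424 - 14 = 1410
phi = 1410^0.6 / (10 + 1410^0.6) * 2.6
= 2.303

2.303


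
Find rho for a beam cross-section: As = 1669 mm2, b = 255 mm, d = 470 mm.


rho = As / (b * d)
= 1669 / (255 * 470)
= 0.0139

0.0139


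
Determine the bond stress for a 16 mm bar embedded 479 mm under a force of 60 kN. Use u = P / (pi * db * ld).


u = P / (pi * db * ld)
= 60 * 1000 / (pi * 16 * 479)
= 2.492 MPa

2.492


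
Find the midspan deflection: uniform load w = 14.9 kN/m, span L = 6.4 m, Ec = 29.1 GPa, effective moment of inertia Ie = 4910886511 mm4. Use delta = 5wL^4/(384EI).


Convert: L = 6.4 m = 6400 mm, Ec = 29.1 GPa = 29100 MPa
delta = 5 * 14.9 * 6400^4 / (384 * 29100 * 4910886511)
= 2.28 mm

2.28


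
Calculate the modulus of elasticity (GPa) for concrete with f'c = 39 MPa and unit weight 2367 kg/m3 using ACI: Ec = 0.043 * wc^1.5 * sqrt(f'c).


Ec = 0.043 * 2367^1.5 * sqrt(39) / 1000
= 30.92 GPa

30.92


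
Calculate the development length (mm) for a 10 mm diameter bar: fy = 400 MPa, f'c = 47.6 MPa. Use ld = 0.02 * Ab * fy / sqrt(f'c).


Ab = pi * 10^2 / 4 = 78.54 mm2
ld = 0.02 * 78.54 * 400 / sqrt(47.6)
= 91.1 mm

91.1


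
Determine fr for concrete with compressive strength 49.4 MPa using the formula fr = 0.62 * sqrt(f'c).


fr = 0.62 * sqrt(49.4)
= 4.358 MPa

4.358


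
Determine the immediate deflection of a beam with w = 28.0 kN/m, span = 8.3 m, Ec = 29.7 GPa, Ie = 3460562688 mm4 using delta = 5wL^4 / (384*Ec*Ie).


Convert: L = 8.3 m = 8300 mm, Ec = 29.7 GPa = 29700 MPa
delta = 5 * 28.0 * 8300^4 / (384 * 29700 * 3460562688)
= 16.83 mm

16.83


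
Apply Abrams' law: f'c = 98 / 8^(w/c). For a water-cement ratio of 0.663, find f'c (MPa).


f'c = 98 / 8^0.663
= 98 / 3.97
= 24.69 MPa

24.69


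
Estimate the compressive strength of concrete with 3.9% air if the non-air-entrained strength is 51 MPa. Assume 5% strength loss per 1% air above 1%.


Strength loss = (3.9 - 1) * 5 = 14.5%
f'c = 51 * (1 - 14.5/100)
= 43.6 MPa

43.6


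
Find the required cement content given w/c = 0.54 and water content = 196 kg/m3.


Cement = water / (w/c)
= 196 / 0.54
= 363.0 kg/m3

363.0


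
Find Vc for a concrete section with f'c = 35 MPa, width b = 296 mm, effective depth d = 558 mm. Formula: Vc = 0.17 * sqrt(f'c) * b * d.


Vc = 0.17 * sqrt(35) * 296 * 558 / 1000
= 166.12 kN

166.12


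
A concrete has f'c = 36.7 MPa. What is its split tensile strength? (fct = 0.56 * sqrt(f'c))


fct = 0.56 * sqrt(36.7)
= 0.56 * 6.058
= 3.393 MPa

3.393


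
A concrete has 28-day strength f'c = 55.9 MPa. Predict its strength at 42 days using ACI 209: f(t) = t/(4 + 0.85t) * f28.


f(42) = 42 / (4 + 0.85 * 42) * 55.9
= 42 / 39.7 * 55.9
= 59.14 MPa

59.14


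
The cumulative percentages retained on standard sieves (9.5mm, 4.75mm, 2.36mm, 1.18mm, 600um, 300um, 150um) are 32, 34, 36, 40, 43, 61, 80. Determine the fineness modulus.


FM = sum(cumulative % retained) / 100
= 326 / 100
= 3.26

3.26


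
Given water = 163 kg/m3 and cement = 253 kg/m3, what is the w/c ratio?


w/c = water / cement
w/c = 163 / 253 = 0.644

0.644


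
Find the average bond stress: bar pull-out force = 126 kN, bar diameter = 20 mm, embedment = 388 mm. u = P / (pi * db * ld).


u = P / (pi * db * ld)
= 126 * 1000 / (pi * 20 * 388)
= 5.168 MPa

5.168


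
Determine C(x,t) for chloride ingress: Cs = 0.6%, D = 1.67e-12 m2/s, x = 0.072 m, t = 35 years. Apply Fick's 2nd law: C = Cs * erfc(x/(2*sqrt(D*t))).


t_seconds = 35 * 365.25 * 24 * 3600 = 1104516000.0 s
arg = 0.072 / (2 * sqrt(1.67e-12 * 1104516000.0))
= 0.8382
erfc(0.8382) = 0.2359
C = 0.6 * 0.2359 = 0.1415%

0.1415


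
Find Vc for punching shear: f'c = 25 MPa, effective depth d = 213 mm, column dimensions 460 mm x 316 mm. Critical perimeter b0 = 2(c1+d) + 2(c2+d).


b0 = 2*(460 + 213) + 2*(316 + 213) = 2404 mm
Vc = 0.33 * sqrt(25) * 2404 * 213 / 1000
= 844.89 kN

844.89


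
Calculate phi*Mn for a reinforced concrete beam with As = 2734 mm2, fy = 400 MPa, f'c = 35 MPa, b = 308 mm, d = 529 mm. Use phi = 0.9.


a = As * fy / (0.85 * f'c * b)
= 2734 * 400 / (0.85 * 35 * 308)
= 119.3496 mm
Mn = As * fy * (d - a/2) / 10^6
= 513.2541 kN-m
phi*Mn = 0.9 * 513.2541 = 461.93 kN-m

461.93


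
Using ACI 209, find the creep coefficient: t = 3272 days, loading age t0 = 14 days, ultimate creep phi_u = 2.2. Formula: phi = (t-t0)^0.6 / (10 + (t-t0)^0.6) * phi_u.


dt = 3272 - 14 = 3258
phi = 3258^0.6 / (10 + 3258^0.6) * 2.2
= 2.041

2.041


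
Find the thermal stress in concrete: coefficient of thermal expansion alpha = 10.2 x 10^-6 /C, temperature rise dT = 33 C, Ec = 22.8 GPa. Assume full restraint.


sigma = alpha * dT * Ec
= 10.2e-6 * 33 * 22.8 * 1000
= 7.674 MPa

7.674


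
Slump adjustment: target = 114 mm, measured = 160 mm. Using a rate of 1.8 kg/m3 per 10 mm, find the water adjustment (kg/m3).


Difference = 114 - 160 = -46 mm
Water adjustment = -46 * 1.8 / 10 = -8.3 kg/m3

-8.3


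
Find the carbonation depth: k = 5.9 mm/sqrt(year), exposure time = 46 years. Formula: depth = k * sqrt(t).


depth = k * sqrt(t)
= 5.9 * sqrt(46)
= 40.02 mm

40.02


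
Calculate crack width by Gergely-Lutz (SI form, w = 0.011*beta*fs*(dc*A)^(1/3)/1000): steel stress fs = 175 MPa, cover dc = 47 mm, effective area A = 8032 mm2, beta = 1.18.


w = 0.011 * beta * fs * (dc * A)^(1/3) / 1000
= 0.011 * 1.18 * 175 * (47 * 8032)^(1/3) / 1000
= 0.164 mm

0.164


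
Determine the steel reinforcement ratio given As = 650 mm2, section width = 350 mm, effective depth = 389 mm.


rho = As / (b * d)
= 650 / (350 * 389)
= 0.0048

0.0048


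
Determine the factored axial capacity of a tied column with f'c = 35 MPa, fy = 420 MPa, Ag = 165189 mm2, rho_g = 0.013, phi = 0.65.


Ast = rho * Ag = 0.013 * 165189 = 2147.457 mm2
phi*Pn = 0.65 * 0.80 * (0.85 * 35 * (165189 - 2147.457) + 420 * 2147.457) / 1000
= 2991.26 kN

2991.26


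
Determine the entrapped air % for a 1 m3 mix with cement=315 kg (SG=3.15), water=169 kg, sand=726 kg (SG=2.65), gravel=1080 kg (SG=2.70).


Vol cement = 315 / (3.15 * 1000) = 0.1 m3
Vol water = 169 / 1000 = 0.169 m3
Vol sand = 726 / (2.65 * 1000) = 0.273962 m3
Vol gravel = 1080 / (2.70 * 1000) = 0.4 m3
Total solid + water volume = 0.942962 m3
Air = (1 - 0.942962) * 100 = 5.7%

5.7


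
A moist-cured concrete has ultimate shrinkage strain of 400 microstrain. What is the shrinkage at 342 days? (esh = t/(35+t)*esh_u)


esh(342) = 342 / (35 + 342) * 400
= 342 / 377 * 400
= 362.9 microstrain

362.9


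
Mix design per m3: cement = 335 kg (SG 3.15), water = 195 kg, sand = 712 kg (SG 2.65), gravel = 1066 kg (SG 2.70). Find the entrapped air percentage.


Vol cement = 335 / (3.15 * 1000) = 0.106349 m3
Vol water = 195 / 1000 = 0.195 m3
Vol sand = 712 / (2.65 * 1000) = 0.268679 m3
Vol gravel = 1066 / (2.70 * 1000) = 0.394815 m3
Total solid + water volume = 0.964843 m3
Air = (1 - 0.964843) * 100 = 3.52%

3.52


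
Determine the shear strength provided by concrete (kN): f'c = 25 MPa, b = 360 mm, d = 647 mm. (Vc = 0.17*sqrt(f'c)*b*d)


Vc = 0.17 * sqrt(25) * 360 * 647 / 1000
= 197.98 kN

197.98


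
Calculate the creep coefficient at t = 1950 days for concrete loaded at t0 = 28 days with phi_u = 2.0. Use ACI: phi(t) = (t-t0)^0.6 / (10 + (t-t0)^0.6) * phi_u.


dt = 1950 - 28 = 1922
phi = 1922^0.6 / (10 + 1922^0.6) * 2.0
= 1.807

1.807


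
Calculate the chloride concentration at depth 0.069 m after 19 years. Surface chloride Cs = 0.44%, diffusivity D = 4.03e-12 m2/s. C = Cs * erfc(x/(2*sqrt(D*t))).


t_seconds = 19 * 365.25 * 24 * 3600 = 599594400.0 s
arg = 0.069 / (2 * sqrt(4.03e-12 * 599594400.0))
= 0.7018
erfc(0.7018) = 0.3209
C = 0.44 * 0.3209 = 0.1412%

0.1412


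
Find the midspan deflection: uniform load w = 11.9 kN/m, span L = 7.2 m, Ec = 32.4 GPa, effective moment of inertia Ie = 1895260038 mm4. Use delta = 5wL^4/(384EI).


Convert: L = 7.2 m = 7200 mm, Ec = 32.4 GPa = 32400 MPa
delta = 5 * 11.9 * 7200^4 / (384 * 32400 * 1895260038)
= 6.78 mm

6.78


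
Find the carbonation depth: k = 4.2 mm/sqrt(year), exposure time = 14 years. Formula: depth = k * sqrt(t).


depth = k * sqrt(t)
= 4.2 * sqrt(14)
= 15.71 mm

15.71


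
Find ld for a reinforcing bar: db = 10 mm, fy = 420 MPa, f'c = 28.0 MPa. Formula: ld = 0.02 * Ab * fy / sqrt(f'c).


Ab = pi * 10^2 / 4 = 78.54 mm2
ld = 0.02 * 78.54 * 420 / sqrt(28.0)
= 124.7 mm

124.7


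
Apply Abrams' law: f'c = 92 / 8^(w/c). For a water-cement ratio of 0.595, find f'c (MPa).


f'c = 92 / 8^0.595
= 92 / 3.446
= 26.7 MPa

26.7


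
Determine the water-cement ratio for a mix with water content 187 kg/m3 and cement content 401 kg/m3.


w/c = water / cement
w/c = 187 / 401 = 0.466

0.466


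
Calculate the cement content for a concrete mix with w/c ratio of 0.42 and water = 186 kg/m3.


Cement = water / (w/c)
= 186 / 0.42
= 442.9 kg/m3

442.9


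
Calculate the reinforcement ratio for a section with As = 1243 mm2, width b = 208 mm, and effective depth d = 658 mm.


rho = As / (b * d)
= 1243 / (208 * 658)
= 0.0091

0.0091


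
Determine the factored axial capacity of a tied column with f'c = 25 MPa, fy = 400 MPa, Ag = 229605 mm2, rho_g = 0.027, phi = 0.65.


Ast = rho * Ag = 0.027 * 229605 = 6199.335 mm2
phi*Pn = 0.65 * 0.80 * (0.85 * 25 * (229605 - 6199.335) + 400 * 6199.335) / 1000
= 3758.09 kN

3758.09


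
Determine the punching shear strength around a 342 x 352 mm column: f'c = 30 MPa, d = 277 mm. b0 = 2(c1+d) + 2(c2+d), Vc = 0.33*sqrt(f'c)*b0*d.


b0 = 2*(342 + 277) + 2*(352 + 277) = 2496 mm
Vc = 0.33 * sqrt(30) * 2496 * 277 / 1000
= 1249.68 kN

1249.68


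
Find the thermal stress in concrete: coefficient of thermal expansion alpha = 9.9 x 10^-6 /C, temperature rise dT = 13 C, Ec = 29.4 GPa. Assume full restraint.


sigma = alpha * dT * Ec
= 9.9e-6 * 13 * 29.4 * 1000
= 3.784 MPa

3.784


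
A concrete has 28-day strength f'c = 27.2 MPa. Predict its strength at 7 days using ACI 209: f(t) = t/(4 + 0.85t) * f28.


f(7) = 7 / (4 + 0.85 * 7) * 27.2
= 7 / 9.95 * 27.2
= 19.14 MPa

19.14


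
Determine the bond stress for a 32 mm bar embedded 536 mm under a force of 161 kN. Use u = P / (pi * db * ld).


u = P / (pi * db * ld)
= 161 * 1000 / (pi * 32 * 536)
= 2.988 MPa

2.988


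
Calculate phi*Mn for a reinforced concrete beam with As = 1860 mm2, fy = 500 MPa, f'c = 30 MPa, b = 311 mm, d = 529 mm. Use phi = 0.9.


a = As * fy / (0.85 * f'c * b)
= 1860 * 500 / (0.85 * 30 * 311)
= 117.2688 mm
Mn = As * fy * (d - a/2) / 10^6
= 437.44 kN-m
phi*Mn = 0.9 * 437.44 = 393.7 kN-m

393.7


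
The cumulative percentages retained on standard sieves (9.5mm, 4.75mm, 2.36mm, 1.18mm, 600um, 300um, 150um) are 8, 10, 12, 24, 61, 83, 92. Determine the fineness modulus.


FM = sum(cumulative % retained) / 100
= 290 / 100
= 2.9

2.9


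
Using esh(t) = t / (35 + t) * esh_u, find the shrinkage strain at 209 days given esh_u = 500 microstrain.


esh(209) = 209 / (35 + 209) * 500
= 209 / 244 * 500
= 428.3 microstrain

428.3


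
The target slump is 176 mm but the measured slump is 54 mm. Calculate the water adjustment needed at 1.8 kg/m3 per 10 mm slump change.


Difference = 176 - 54 = 122 mm
Water adjustment = 122 * 1.8 / 10 = 22.0 kg/m3

22.0


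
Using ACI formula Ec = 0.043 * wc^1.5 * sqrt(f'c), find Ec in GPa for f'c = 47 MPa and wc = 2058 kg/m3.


Ec = 0.043 * 2058^1.5 * sqrt(47) / 1000
= 27.52 GPa

27.52


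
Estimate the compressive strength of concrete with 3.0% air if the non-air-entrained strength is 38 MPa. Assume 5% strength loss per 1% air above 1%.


Strength loss = (3.0 - 1) * 5 = 10.0%
f'c = 38 * (1 - 10.0/100)
= 34.2 MPa

34.2


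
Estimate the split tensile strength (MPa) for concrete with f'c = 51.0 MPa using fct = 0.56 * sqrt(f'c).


fct = 0.56 * sqrt(51.0)
= 0.56 * 7.141
= 3.999 MPa

3.999


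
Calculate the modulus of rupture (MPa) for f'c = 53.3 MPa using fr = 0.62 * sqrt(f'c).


fr = 0.62 * sqrt(53.3)
= 4.526 MPa

4.526


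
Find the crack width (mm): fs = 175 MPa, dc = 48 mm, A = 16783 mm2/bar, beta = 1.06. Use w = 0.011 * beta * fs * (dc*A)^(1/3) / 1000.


w = 0.011 * beta * fs * (dc * A)^(1/3) / 1000
= 0.011 * 1.06 * 175 * (48 * 16783)^(1/3) / 1000
= 0.19 mm

0.19


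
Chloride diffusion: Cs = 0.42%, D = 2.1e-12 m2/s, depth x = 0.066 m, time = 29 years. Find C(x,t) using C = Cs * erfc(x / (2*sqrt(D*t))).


t_seconds = 29 * 365.25 * 24 * 3600 = 915170400.0 s
arg = 0.066 / (2 * sqrt(2.1e-12 * 915170400.0))
= 0.7528
erfc(0.7528) = 0.2871
C = 0.42 * 0.2871 = 0.1206%

0.1206


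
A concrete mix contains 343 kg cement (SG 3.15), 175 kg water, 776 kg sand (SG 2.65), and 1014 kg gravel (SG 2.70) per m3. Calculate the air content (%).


Vol cement = 343 / (3.15 * 1000) = 0.108889 m3
Vol water = 175 / 1000 = 0.175 m3
Vol sand = 776 / (2.65 * 1000) = 0.29283 m3
Vol gravel = 1014 / (2.70 * 1000) = 0.375556 m3
Total solid + water volume = 0.952275 m3
Air = (1 - 0.952275) * 100 = 4.77%

4.77


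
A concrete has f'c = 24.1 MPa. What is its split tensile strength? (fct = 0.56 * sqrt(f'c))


fct = 0.56 * sqrt(24.1)
= 0.56 * 4.909
= 2.749 MPa

2.749


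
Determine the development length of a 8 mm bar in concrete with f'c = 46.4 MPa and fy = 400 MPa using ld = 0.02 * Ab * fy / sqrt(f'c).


Ab = pi * 8^2 / 4 = 50.265 mm2
ld = 0.02 * 50.265 * 400 / sqrt(46.4)
= 59.0 mm

59.0


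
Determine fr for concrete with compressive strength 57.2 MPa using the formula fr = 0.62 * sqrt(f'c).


fr = 0.62 * sqrt(57.2)
= 4.689 MPa

4.689


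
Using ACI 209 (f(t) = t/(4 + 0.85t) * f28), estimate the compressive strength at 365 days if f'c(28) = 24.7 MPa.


f(365) = 365 / (4 + 0.85 * 365) * 24.7
= 365 / 314.25 * 24.7
= 28.69 MPa

28.69


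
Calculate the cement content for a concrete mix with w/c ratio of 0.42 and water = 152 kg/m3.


Cement = water / (w/c)
= 152 / 0.42
= 361.9 kg/m3

361.9


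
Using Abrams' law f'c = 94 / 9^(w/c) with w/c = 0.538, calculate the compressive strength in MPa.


f'c = 94 / 9^0.538
= 94 / 3.261
= 28.82 MPa

28.82


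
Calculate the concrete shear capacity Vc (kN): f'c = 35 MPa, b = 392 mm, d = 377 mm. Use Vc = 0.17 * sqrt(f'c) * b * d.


Vc = 0.17 * sqrt(35) * 392 * 377 / 1000
= 148.63 kN

148.63


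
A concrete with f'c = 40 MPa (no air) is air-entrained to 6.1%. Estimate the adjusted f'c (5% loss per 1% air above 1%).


Strength loss = (6.1 - 1) * 5 = 25.5%
f'c = 40 * (1 - 25.5/100)
= 29.8 MPa

29.8


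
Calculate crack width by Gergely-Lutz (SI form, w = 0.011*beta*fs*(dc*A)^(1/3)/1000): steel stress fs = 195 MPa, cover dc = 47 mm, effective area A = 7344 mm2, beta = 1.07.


w = 0.011 * beta * fs * (dc * A)^(1/3) / 1000
= 0.011 * 1.07 * 195 * (47 * 7344)^(1/3) / 1000
= 0.161 mm

0.161


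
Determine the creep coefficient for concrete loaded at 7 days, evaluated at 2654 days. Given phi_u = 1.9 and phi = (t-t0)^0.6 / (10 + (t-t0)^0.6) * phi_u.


dt = 2654 - 7 = 2647
phi = 2647^0.6 / (10 + 2647^0.6) * 1.9
= 1.746

1.746


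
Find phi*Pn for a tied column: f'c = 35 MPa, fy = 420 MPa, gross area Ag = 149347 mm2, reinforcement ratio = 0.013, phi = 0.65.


Ast = rho * Ag = 0.013 * 149347 = 1941.511 mm2
phi*Pn = 0.65 * 0.80 * (0.85 * 35 * (149347 - 1941.511) + 420 * 1941.511) / 1000
= 2704.39 kN

2704.39


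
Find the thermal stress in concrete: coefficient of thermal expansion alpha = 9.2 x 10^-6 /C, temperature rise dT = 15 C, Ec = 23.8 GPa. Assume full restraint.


sigma = alpha * dT * Ec
= 9.2e-6 * 15 * 23.8 * 1000
= 3.284 MPa

3.284


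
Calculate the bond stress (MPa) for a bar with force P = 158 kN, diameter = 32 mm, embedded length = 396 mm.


u = P / (pi * db * ld)
= 158 * 1000 / (pi * 32 * 396)
= 3.969 MPa

3.969


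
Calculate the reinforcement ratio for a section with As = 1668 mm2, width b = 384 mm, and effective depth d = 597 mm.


rho = As / (b * d)
= 1668 / (384 * 597)
= 0.0073

0.0073


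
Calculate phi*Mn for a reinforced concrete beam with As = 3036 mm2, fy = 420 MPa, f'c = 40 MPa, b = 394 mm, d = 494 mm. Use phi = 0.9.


a = As * fy / (0.85 * f'c * b)
= 3036 * 420 / (0.85 * 40 * 394)
= 95.1866 mm
Mn = As * fy * (d - a/2) / 10^6
= 569.2221 kN-m
phi*Mn = 0.9 * 569.2221 = 512.3 kN-m

512.3


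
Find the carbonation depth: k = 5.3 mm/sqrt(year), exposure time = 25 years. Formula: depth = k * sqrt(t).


depth = k * sqrt(t)
= 5.3 * sqrt(25)
= 26.5 mm

26.5


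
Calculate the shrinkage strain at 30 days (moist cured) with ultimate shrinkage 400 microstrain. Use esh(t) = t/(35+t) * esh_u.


esh(30) = 30 / (35 + 30) * 400
= 30 / 65 * 400
= 184.6 microstrain

184.6


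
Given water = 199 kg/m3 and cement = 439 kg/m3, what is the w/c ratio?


w/c = water / cement
w/c = 199 / 439 = 0.453

0.453


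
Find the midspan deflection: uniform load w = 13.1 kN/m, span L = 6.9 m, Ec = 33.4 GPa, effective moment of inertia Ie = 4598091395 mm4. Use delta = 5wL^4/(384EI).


Convert: L = 6.9 m = 6900 mm, Ec = 33.4 GPa = 33400 MPa
delta = 5 * 13.1 * 6900^4 / (384 * 33400 * 4598091395)
= 2.52 mm

2.52


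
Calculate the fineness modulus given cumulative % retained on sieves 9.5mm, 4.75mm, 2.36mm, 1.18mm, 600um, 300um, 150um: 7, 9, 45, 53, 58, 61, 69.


FM = sum(cumulative % retained) / 100
= 302 / 100
= 3.02

3.02


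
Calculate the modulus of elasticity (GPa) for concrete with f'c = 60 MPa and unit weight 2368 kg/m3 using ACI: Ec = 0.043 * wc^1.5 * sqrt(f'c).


Ec = 0.043 * 2368^1.5 * sqrt(60) / 1000
= 38.38 GPa

38.38


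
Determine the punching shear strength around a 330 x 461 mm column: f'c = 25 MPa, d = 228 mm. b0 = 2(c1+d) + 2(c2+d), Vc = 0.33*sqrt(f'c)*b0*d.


b0 = 2*(330 + 228) + 2*(461 + 228) = 2494 mm
Vc = 0.33 * sqrt(25) * 2494 * 228 / 1000
= 938.24 kN

938.24


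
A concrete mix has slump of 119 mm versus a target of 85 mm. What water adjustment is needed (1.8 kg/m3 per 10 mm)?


Difference = 85 - 119 = -34 mm
Water adjustment = -34 * 1.8 / 10 = -6.1 kg/m3

-6.1


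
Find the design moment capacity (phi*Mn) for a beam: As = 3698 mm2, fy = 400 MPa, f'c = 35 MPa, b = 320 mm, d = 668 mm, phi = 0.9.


a = As * fy / (0.85 * f'c * b)
= 3698 * 400 / (0.85 * 35 * 320)
= 155.3782 mm
Mn = As * fy * (d - a/2) / 10^6
= 873.1879 kN-m
phi*Mn = 0.9 * 873.1879 = 785.87 kN-m

785.87


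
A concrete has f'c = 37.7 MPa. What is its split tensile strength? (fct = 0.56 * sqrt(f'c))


fct = 0.56 * sqrt(37.7)
= 0.56 * 6.14
= 3.438 MPa

3.438


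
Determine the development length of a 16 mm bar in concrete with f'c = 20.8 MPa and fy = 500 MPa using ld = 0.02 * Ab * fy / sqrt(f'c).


Ab = pi * 16^2 / 4 = 201.062 mm2
ld = 0.02 * 201.062 * 500 / sqrt(20.8)
= 440.9 mm

440.9


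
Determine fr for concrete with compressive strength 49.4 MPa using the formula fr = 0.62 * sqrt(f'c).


fr = 0.62 * sqrt(49.4)
= 4.358 MPa

4.358


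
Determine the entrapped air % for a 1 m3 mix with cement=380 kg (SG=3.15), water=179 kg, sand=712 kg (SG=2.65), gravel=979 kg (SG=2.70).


Vol cement = 380 / (3.15 * 1000) = 0.120635 m3
Vol water = 179 / 1000 = 0.179 m3
Vol sand = 712 / (2.65 * 1000) = 0.268679 m3
Vol gravel = 979 / (2.70 * 1000) = 0.362593 m3
Total solid + water volume = 0.930907 m3
Air = (1 - 0.930907) * 100 = 6.91%

6.91


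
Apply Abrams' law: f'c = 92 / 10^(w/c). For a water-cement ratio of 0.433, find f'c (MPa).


f'c = 92 / 10^0.433
= 92 / 2.71
= 33.95 MPa

33.95


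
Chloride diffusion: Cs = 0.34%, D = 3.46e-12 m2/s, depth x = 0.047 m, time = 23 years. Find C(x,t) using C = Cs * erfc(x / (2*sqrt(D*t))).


t_seconds = 23 * 365.25 * 24 * 3600 = 725824800.0 s
arg = 0.047 / (2 * sqrt(3.46e-12 * 725824800.0))
= 0.4689
erfc(0.4689) = 0.5072
C = 0.34 * 0.5072 = 0.1725%

0.1725


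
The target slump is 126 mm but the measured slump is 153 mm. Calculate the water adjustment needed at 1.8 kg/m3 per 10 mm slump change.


Difference = 126 - 153 = -27 mm
Water adjustment = -27 * 1.8 / 10 = -4.9 kg/m3

-4.9


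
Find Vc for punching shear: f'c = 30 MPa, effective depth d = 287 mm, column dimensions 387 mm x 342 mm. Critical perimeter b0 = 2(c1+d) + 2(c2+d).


b0 = 2*(387 + 287) + 2*(342 + 287) = 2606 mm
Vc = 0.33 * sqrt(30) * 2606 * 287 / 1000
= 1351.86 kN

1351.86


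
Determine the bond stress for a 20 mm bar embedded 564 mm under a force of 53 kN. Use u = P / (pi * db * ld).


u = P / (pi * db * ld)
= 53 * 1000 / (pi * 20 * 564)
= 1.496 MPa

1.496


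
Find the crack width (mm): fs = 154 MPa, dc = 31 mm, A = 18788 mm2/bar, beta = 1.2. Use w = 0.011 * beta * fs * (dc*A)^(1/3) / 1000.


w = 0.011 * beta * fs * (dc * A)^(1/3) / 1000
= 0.011 * 1.2 * 154 * (31 * 18788)^(1/3) / 1000
= 0.17 mm

0.17


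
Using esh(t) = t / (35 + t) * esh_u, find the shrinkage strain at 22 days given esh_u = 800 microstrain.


esh(22) = 22 / (35 + 22) * 800
= 22 / 57 * 800
= 308.8 microstrain

308.8


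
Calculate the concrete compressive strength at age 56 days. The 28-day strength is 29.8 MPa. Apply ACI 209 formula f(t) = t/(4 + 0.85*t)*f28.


f(56) = 56 / (4 + 0.85 * 56) * 29.8
= 56 / 51.6 * 29.8
= 32.34 MPa

32.34


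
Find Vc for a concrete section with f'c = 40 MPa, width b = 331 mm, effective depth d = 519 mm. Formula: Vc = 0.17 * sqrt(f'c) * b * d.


Vc = 0.17 * sqrt(40) * 331 * 519 / 1000
= 184.7 kN

184.7


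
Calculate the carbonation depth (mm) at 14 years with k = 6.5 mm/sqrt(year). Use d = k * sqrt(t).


depth = k * sqrt(t)
= 6.5 * sqrt(14)
= 24.32 mm

24.32


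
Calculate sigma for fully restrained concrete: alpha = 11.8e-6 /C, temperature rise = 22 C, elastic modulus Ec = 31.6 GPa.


sigma = alpha * dT * Ec
= 11.8e-6 * 22 * 31.6 * 1000
= 8.203 MPa

8.203


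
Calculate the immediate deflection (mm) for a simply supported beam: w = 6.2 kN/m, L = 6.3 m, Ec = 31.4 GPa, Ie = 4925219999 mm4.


Convert: L = 6.3 m = 6300 mm, Ec = 31.4 GPa = 31400 MPa
delta = 5 * 6.2 * 6300^4 / (384 * 31400 * 4925219999)
= 0.82 mm

0.82


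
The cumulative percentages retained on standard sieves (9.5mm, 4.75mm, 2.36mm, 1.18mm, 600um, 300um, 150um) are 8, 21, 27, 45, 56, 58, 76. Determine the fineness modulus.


FM = sum(cumulative % retained) / 100
= 291 / 100
= 2.91

2.91


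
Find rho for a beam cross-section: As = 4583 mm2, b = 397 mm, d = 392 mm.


rho = As / (b * d)
= 4583 / (397 * 392)
= 0.0294

0.0294
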